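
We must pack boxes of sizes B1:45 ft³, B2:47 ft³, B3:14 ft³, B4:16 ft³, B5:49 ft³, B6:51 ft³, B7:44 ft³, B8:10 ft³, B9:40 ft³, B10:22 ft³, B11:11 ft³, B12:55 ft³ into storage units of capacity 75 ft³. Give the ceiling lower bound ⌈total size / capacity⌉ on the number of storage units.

6

Total size = 45 + 47 + 14 + 16 + 49 + 51 + 44 + 10 + 40 + 22 + 11 + 55 = 404 ft³.
⌈404 / 75⌉ = 6.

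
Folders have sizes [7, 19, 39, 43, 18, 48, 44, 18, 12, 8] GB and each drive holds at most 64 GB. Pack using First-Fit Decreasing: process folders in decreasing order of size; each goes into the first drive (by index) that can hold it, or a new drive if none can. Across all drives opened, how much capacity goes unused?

Sorted descending: 48, 44, 43, 39, 19, 18, 18, 12, 8, 7.
48 GB → drive 1 (remaining 16 GB)
44 GB → drive 2 (remaining 20 GB)
43 GB → drive 3 (remaining 21 GB)
39 GB → drive 4 (remaining 25 GB)
19 GB → drive 2 (remaining 1 GB)
18 GB → drive 3 (remaining 3 GB)
18 GB → drive 4 (remaining 7 GB)
12 GB → drive 1 (remaining 4 GB)
8 GB → drive 5 (remaining 56 GB)
7 GB → drive 4 (remaining 0 GB)
5 drives × 64 GB = 320 GB; used 256 GB; unused 64 GB.

64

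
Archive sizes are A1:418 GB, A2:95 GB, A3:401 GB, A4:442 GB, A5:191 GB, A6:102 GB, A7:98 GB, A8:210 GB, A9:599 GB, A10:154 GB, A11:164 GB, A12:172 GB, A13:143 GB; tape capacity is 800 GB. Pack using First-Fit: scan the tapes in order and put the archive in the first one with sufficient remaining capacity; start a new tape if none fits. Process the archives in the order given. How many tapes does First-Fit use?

A1 (418 GB) → tape 1 (remaining 382 GB)
A2 (95 GB) → tape 1 (remaining 287 GB)
A3 (401 GB) → tape 2 (remaining 399 GB)
A4 (442 GB) → tape 3 (remaining 358 GB)
A5 (191 GB) → tape 1 (remaining 96 GB)
A6 (102 GB) → tape 2 (remaining 297 GB)
A7 (98 GB) → tape 2 (remaining 199 GB)
A8 (210 GB) → tape 3 (remaining 148 GB)
A9 (599 GB) → tape 4 (remaining 201 GB)
A10 (154 GB) → tape 2 (remaining 45 GB)
A11 (164 GB) → tape 4 (remaining 37 GB)
A12 (172 GB) → tape 5 (remaining 628 GB)
A13 (143 GB) → tape 3 (remaining 5 GB)
Final tapes: [418,95,191] [401,102,98,154] [442,210,143] [599,164] [172].

5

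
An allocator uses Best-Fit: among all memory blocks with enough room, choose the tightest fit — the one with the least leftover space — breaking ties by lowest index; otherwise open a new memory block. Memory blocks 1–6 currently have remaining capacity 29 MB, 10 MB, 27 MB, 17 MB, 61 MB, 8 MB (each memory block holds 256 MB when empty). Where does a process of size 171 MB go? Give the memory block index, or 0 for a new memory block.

0

No memory block has ≥ 171 MB free, so a new memory block is opened.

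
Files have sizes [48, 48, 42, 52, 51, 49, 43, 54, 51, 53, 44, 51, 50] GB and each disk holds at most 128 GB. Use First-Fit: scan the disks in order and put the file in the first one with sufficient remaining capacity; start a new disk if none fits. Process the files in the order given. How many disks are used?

disk 1: place 48 GB, 80 GB left
disk 1: place 48 GB, 32 GB left
disk 2: place 42 GB, 86 GB left
disk 2: place 52 GB, 34 GB left
disk 3: place 51 GB, 77 GB left
disk 3: place 49 GB, 28 GB left
disk 4: place 43 GB, 85 GB left
disk 4: place 54 GB, 31 GB left
disk 5: place 51 GB, 77 GB left
disk 5: place 53 GB, 24 GB left
disk 6: place 44 GB, 84 GB left
disk 6: place 51 GB, 33 GB left
disk 7: place 50 GB, 78 GB left
Final disks: [48,48] [42,52] [51,49] [43,54] [51,53] [44,51] [50].

7 disks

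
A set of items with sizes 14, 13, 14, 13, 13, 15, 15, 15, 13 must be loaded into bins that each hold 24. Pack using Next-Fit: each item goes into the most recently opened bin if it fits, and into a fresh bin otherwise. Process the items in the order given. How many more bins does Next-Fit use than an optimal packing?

Next-Fit: [14] [13] [14] [13] [13] [15] [15] [15] [13] → 9 bins.
9 items exceed 12 (half the capacity), and no two of those can share a bin, so at least 9 bins are needed.
So 9 is already optimal.

0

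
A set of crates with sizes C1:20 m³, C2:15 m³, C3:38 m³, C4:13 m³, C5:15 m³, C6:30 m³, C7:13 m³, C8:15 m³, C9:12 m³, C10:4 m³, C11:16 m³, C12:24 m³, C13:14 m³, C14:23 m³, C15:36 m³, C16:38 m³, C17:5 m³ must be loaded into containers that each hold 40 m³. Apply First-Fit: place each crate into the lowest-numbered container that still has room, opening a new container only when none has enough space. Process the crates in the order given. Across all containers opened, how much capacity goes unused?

29

container 1: place C1 (20 m³), 20 m³ left
container 1: place C2 (15 m³), 5 m³ left
container 2: place C3 (38 m³), 2 m³ left
container 3: place C4 (13 m³), 27 m³ left
container 3: place C5 (15 m³), 12 m³ left
container 4: place C6 (30 m³), 10 m³ left
container 5: place C7 (13 m³), 27 m³ left
container 5: place C8 (15 m³), 12 m³ left
container 3: place C9 (12 m³), 0 m³ left
container 1: place C10 (4 m³), 1 m³ left
container 6: place C11 (16 m³), 24 m³ left
container 6: place C12 (24 m³), 0 m³ left
container 7: place C13 (14 m³), 26 m³ left
container 7: place C14 (23 m³), 3 m³ left
container 8: place C15 (36 m³), 4 m³ left
container 9: place C16 (38 m³), 2 m³ left
container 4: place C17 (5 m³), 5 m³ left
9 containers × 40 m³ = 360 m³; used 331 m³; unused 29 m³.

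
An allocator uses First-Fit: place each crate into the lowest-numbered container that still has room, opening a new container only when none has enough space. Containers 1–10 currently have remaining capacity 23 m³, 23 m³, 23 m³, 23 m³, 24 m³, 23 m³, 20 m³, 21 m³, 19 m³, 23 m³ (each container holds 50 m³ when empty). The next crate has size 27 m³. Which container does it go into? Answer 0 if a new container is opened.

No container has ≥ 27 m³ free, so a new container is opened.

0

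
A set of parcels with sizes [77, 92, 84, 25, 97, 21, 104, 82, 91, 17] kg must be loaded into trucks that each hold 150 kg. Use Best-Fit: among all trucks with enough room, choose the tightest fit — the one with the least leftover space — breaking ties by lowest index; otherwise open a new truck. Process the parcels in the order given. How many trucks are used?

77 kg → truck 1 (remaining 73 kg)
92 kg → truck 2 (remaining 58 kg)
84 kg → truck 3 (remaining 66 kg)
25 kg → truck 2 (remaining 33 kg)
97 kg → truck 4 (remaining 53 kg)
21 kg → truck 2 (remaining 12 kg)
104 kg → truck 5 (remaining 46 kg)
82 kg → truck 6 (remaining 68 kg)
91 kg → truck 7 (remaining 59 kg)
17 kg → truck 5 (remaining 29 kg)

7 trucks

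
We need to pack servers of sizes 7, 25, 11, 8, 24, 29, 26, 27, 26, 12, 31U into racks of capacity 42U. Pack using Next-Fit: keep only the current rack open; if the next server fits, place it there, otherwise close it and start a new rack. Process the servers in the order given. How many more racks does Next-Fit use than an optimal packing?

1

Next-Fit: [7,25] [11,8] [24] [29] [26] [27] [26,12] [31] → 8 racks.
7 servers exceed 21U (half the capacity), and no two of those can share a rack, so at least 7 racks are needed.
An optimal packing achieves that bound: [31,11] [29,12] [27,8,7] [26] [26] [25] [24] → 7 racks.
Excess: 8 − 7 = 1.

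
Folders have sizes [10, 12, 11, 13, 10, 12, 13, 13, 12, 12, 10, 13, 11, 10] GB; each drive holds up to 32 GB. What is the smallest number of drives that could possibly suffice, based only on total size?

6

Total size = 10 + 12 + 11 + 13 + 10 + 12 + 13 + 13 + 12 + 12 + 10 + 13 + 11 + 10 = 162 GB.
⌈162 / 32⌉ = 6.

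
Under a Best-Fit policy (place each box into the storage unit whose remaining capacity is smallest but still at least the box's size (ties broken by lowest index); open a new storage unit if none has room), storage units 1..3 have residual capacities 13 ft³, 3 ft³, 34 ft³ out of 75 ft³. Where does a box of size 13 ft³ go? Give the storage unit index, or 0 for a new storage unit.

1

Storage units with room: storage unit 1 (13 ft³), storage unit 3 (34 ft³).
Tightest fit is storage unit 1 with 13 ft³ free.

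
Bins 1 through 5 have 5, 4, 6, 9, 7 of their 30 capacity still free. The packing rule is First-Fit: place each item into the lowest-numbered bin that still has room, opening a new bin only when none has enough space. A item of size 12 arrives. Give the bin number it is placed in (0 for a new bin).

No bin has ≥ 12 free, so a new bin is opened.

0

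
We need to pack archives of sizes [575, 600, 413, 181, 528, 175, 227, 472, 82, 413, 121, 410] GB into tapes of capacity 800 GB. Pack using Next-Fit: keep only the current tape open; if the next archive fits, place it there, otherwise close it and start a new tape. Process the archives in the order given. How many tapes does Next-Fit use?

7

tape 1: place 575 GB, 225 GB left
tape 2: place 600 GB, 200 GB left
tape 3: place 413 GB, 387 GB left
tape 3: place 181 GB, 206 GB left
tape 4: place 528 GB, 272 GB left
tape 4: place 175 GB, 97 GB left
tape 5: place 227 GB, 573 GB left
tape 5: place 472 GB, 101 GB left
tape 5: place 82 GB, 19 GB left
tape 6: place 413 GB, 387 GB left
tape 6: place 121 GB, 266 GB left
tape 7: place 410 GB, 390 GB left
Final tapes: [575] [600] [413,181] [528,175] [227,472,82] [413,121] [410].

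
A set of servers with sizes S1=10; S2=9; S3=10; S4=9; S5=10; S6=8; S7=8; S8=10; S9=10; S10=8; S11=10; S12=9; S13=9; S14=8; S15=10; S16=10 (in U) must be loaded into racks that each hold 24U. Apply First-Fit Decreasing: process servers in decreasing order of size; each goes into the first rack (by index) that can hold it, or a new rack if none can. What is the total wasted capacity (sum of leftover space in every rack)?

44

Sorted descending: 10, 10, 10, 10, 10, 10, 10, 10, 9, 9, 9, 9, 8, 8, 8, 8.
Put 10U in rack 1; 14U remain.
Put 10U in rack 1; 4U remain.
Put 10U in rack 2; 14U remain.
Put 10U in rack 2; 4U remain.
Put 10U in rack 3; 14U remain.
Put 10U in rack 3; 4U remain.
Put 10U in rack 4; 14U remain.
Put 10U in rack 4; 4U remain.
Put 9U in rack 5; 15U remain.
Put 9U in rack 5; 6U remain.
Put 9U in rack 6; 15U remain.
Put 9U in rack 6; 6U remain.
Put 8U in rack 7; 16U remain.
Put 8U in rack 7; 8U remain.
Put 8U in rack 7; 0U remain.
Put 8U in rack 8; 16U remain.
8 racks × 24U = 192U; used 148U; unused 44U.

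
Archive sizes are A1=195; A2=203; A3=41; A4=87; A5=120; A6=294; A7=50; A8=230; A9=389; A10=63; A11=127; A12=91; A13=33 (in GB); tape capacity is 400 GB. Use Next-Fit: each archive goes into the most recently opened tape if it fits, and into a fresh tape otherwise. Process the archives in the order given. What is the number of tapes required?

Put A1 (195 GB) in tape 1; 205 GB remain.
Put A2 (203 GB) in tape 1; 2 GB remain.
Put A3 (41 GB) in tape 2; 359 GB remain.
Put A4 (87 GB) in tape 2; 272 GB remain.
Put A5 (120 GB) in tape 2; 152 GB remain.
Put A6 (294 GB) in tape 3; 106 GB remain.
Put A7 (50 GB) in tape 3; 56 GB remain.
Put A8 (230 GB) in tape 4; 170 GB remain.
Put A9 (389 GB) in tape 5; 11 GB remain.
Put A10 (63 GB) in tape 6; 337 GB remain.
Put A11 (127 GB) in tape 6; 210 GB remain.
Put A12 (91 GB) in tape 6; 119 GB remain.
Put A13 (33 GB) in tape 6; 86 GB remain.
Final tapes: [195,203] [41,87,120] [294,50] [230] [389] [63,127,91,33].

6 tapes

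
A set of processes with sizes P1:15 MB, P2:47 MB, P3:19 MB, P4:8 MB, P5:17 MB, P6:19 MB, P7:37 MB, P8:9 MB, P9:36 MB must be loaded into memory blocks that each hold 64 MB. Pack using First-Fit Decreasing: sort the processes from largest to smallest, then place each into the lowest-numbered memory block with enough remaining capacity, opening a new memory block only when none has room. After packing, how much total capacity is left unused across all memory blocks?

Sorted descending: 47, 37, 36, 19, 19, 17, 15, 9, 8.
Put 47 MB in memory block 1; 17 MB remain.
Put 37 MB in memory block 2; 27 MB remain.
Put 36 MB in memory block 3; 28 MB remain.
Put 19 MB in memory block 2; 8 MB remain.
Put 19 MB in memory block 3; 9 MB remain.
Put 17 MB in memory block 1; 0 MB remain.
Put 15 MB in memory block 4; 49 MB remain.
Put 9 MB in memory block 3; 0 MB remain.
Put 8 MB in memory block 2; 0 MB remain.
4 memory blocks × 64 MB = 256 MB; used 207 MB; unused 49 MB.

49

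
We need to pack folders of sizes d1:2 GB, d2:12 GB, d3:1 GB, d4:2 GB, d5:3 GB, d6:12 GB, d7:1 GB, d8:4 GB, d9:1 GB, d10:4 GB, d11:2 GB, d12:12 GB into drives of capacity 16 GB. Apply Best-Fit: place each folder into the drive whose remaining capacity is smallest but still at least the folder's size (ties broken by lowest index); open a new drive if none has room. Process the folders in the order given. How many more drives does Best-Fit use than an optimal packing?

Best-Fit: [2,12,1,1] [2,3,1,4,2] [12,4] [12] → 4 drives.
Total size 56 GB; any packing needs at least ⌈56/16⌉ = 4 drives.
So 4 is already optimal.

0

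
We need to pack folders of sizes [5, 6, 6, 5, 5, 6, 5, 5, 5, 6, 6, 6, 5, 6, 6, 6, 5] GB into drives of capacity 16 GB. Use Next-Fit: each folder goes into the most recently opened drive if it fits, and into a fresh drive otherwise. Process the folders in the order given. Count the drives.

drive 1: place 5 GB, 11 GB left
drive 1: place 6 GB, 5 GB left
drive 2: place 6 GB, 10 GB left
drive 2: place 5 GB, 5 GB left
drive 2: place 5 GB, 0 GB left
drive 3: place 6 GB, 10 GB left
drive 3: place 5 GB, 5 GB left
drive 3: place 5 GB, 0 GB left
drive 4: place 5 GB, 11 GB left
drive 4: place 6 GB, 5 GB left
drive 5: place 6 GB, 10 GB left
drive 5: place 6 GB, 4 GB left
drive 6: place 5 GB, 11 GB left
drive 6: place 6 GB, 5 GB left
drive 7: place 6 GB, 10 GB left
drive 7: place 6 GB, 4 GB left
drive 8: place 5 GB, 11 GB left
Final drives: [5,6] [6,5,5] [6,5,5] [5,6] [6,6] [5,6] [6,6] [5].

8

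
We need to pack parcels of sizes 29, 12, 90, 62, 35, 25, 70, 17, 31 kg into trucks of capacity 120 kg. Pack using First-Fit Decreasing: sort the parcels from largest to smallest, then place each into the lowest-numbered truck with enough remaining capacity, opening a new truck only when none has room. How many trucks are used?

4 trucks

Sorted descending: 90, 70, 62, 35, 31, 29, 25, 17, 12.
Put 90 kg in truck 1; 30 kg remain.
Put 70 kg in truck 2; 50 kg remain.
Put 62 kg in truck 3; 58 kg remain.
Put 35 kg in truck 2; 15 kg remain.
Put 31 kg in truck 3; 27 kg remain.
Put 29 kg in truck 1; 1 kg remain.
Put 25 kg in truck 3; 2 kg remain.
Put 17 kg in truck 4; 103 kg remain.
Put 12 kg in truck 2; 3 kg remain.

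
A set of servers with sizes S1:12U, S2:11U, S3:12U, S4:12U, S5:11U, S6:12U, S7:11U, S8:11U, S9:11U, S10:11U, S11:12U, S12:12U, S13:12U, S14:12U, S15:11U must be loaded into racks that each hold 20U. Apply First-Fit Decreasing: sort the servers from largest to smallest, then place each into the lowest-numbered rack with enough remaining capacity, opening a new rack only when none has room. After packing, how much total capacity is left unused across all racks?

127

Sorted descending: 12, 12, 12, 12, 12, 12, 12, 12, 11, 11, 11, 11, 11, 11, 11.
rack 1: place 12U, 8U left
rack 2: place 12U, 8U left
rack 3: place 12U, 8U left
rack 4: place 12U, 8U left
rack 5: place 12U, 8U left
rack 6: place 12U, 8U left
rack 7: place 12U, 8U left
rack 8: place 12U, 8U left
rack 9: place 11U, 9U left
rack 10: place 11U, 9U left
rack 11: place 11U, 9U left
rack 12: place 11U, 9U left
rack 13: place 11U, 9U left
rack 14: place 11U, 9U left
rack 15: place 11U, 9U left
15 racks × 20U = 300U; used 173U; unused 127U.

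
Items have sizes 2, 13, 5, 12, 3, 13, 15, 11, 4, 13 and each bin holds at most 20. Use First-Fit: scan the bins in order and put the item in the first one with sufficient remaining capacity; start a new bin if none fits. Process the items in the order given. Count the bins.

6 bins

Put 2 in bin 1; 18 remain.
Put 13 in bin 1; 5 remain.
Put 5 in bin 1; 0 remain.
Put 12 in bin 2; 8 remain.
Put 3 in bin 2; 5 remain.
Put 13 in bin 3; 7 remain.
Put 15 in bin 4; 5 remain.
Put 11 in bin 5; 9 remain.
Put 4 in bin 2; 1 remain.
Put 13 in bin 6; 7 remain.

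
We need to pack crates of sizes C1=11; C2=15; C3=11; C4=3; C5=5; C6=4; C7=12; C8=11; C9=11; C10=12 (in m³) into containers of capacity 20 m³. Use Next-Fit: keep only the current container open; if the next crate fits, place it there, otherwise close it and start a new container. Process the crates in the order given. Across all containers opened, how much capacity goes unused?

45

C1 (11 m³) → container 1 (remaining 9 m³)
C2 (15 m³) → container 2 (remaining 5 m³)
C3 (11 m³) → container 3 (remaining 9 m³)
C4 (3 m³) → container 3 (remaining 6 m³)
C5 (5 m³) → container 3 (remaining 1 m³)
C6 (4 m³) → container 4 (remaining 16 m³)
C7 (12 m³) → container 4 (remaining 4 m³)
C8 (11 m³) → container 5 (remaining 9 m³)
C9 (11 m³) → container 6 (remaining 9 m³)
C10 (12 m³) → container 7 (remaining 8 m³)
7 containers × 20 m³ = 140 m³; used 95 m³; unused 45 m³.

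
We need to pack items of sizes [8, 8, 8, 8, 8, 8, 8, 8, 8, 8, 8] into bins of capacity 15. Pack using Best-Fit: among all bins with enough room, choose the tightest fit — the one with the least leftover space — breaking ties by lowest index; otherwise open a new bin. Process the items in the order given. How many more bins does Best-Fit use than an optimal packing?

0

Best-Fit: [8] [8] [8] [8] [8] [8] [8] [8] [8] [8] [8] → 11 bins.
11 items exceed 7.5 (half the capacity), and no two of those can share a bin, so at least 11 bins are needed.
So 11 is already optimal.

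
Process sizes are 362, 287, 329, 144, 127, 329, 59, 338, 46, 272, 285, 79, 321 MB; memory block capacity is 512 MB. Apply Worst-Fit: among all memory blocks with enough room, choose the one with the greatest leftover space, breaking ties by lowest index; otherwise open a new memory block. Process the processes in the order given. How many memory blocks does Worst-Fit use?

8 memory blocks

Put 362 MB in memory block 1; 150 MB remain.
Put 287 MB in memory block 2; 225 MB remain.
Put 329 MB in memory block 3; 183 MB remain.
Put 144 MB in memory block 2; 81 MB remain.
Put 127 MB in memory block 3; 56 MB remain.
Put 329 MB in memory block 4; 183 MB remain.
Put 59 MB in memory block 4; 124 MB remain.
Put 338 MB in memory block 5; 174 MB remain.
Put 46 MB in memory block 5; 128 MB remain.
Put 272 MB in memory block 6; 240 MB remain.
Put 285 MB in memory block 7; 227 MB remain.
Put 79 MB in memory block 6; 161 MB remain.
Put 321 MB in memory block 8; 191 MB remain.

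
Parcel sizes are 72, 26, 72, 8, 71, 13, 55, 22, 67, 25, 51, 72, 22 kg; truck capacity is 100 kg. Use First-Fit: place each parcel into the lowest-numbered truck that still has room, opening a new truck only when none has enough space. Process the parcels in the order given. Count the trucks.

72 kg → truck 1 (remaining 28 kg)
26 kg → truck 1 (remaining 2 kg)
72 kg → truck 2 (remaining 28 kg)
8 kg → truck 2 (remaining 20 kg)
71 kg → truck 3 (remaining 29 kg)
13 kg → truck 2 (remaining 7 kg)
55 kg → truck 4 (remaining 45 kg)
22 kg → truck 3 (remaining 7 kg)
67 kg → truck 5 (remaining 33 kg)
25 kg → truck 4 (remaining 20 kg)
51 kg → truck 6 (remaining 49 kg)
72 kg → truck 7 (remaining 28 kg)
22 kg → truck 5 (remaining 11 kg)

7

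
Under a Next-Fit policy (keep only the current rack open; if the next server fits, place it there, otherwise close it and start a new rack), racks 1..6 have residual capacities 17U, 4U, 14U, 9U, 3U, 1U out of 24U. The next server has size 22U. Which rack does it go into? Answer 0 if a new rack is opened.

0

Next-Fit only looks at rack 6, which has 1U free.
22U does not fit, so a new rack is opened.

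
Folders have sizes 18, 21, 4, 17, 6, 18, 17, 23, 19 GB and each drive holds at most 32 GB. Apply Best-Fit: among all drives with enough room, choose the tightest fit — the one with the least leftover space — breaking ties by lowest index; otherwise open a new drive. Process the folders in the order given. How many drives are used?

7 drives

drive 1: place 18 GB, 14 GB left
drive 2: place 21 GB, 11 GB left
drive 2: place 4 GB, 7 GB left
drive 3: place 17 GB, 15 GB left
drive 2: place 6 GB, 1 GB left
drive 4: place 18 GB, 14 GB left
drive 5: place 17 GB, 15 GB left
drive 6: place 23 GB, 9 GB left
drive 7: place 19 GB, 13 GB left
Final drives: [18] [21,4,6] [17] [18] [17] [23] [19].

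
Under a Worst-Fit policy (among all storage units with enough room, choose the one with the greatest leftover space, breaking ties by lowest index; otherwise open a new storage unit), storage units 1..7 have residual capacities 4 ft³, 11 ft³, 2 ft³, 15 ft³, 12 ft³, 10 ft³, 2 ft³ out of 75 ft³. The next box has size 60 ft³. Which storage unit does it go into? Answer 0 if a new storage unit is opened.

No storage unit has ≥ 60 ft³ free, so a new storage unit is opened.

0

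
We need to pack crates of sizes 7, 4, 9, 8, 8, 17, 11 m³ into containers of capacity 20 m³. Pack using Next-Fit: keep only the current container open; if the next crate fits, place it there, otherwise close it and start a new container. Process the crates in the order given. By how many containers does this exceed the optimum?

0

Next-Fit: [7,4,9] [8,8] [17] [11] → 4 containers.
Total size 64 m³; any packing needs at least ⌈64/20⌉ = 4 containers.
So 4 is already optimal.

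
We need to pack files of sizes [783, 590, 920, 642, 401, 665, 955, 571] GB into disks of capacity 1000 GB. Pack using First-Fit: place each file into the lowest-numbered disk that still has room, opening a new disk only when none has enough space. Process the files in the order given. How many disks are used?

7 disks

disk 1: place 783 GB, 217 GB left
disk 2: place 590 GB, 410 GB left
disk 3: place 920 GB, 80 GB left
disk 4: place 642 GB, 358 GB left
disk 2: place 401 GB, 9 GB left
disk 5: place 665 GB, 335 GB left
disk 6: place 955 GB, 45 GB left
disk 7: place 571 GB, 429 GB left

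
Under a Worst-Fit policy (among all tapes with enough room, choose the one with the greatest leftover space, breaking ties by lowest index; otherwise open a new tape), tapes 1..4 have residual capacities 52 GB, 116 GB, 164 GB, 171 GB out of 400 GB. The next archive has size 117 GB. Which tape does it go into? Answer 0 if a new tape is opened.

Tapes with room: tape 3 (164 GB), tape 4 (171 GB).
Most room is tape 4 with 171 GB free.

4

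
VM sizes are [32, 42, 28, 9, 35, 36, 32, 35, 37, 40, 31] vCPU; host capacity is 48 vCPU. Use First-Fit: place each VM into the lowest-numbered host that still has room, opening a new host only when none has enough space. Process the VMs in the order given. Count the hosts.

host 1: place 32 vCPU, 16 vCPU left
host 2: place 42 vCPU, 6 vCPU left
host 3: place 28 vCPU, 20 vCPU left
host 1: place 9 vCPU, 7 vCPU left
host 4: place 35 vCPU, 13 vCPU left
host 5: place 36 vCPU, 12 vCPU left
host 6: place 32 vCPU, 16 vCPU left
host 7: place 35 vCPU, 13 vCPU left
host 8: place 37 vCPU, 11 vCPU left
host 9: place 40 vCPU, 8 vCPU left
host 10: place 31 vCPU, 17 vCPU left
Final hosts: [32,9] [42] [28] [35] [36] [32] [35] [37] [40] [31].

10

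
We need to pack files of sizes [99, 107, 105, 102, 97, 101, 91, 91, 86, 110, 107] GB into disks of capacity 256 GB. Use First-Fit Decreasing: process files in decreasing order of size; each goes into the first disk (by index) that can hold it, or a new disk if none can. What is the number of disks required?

Sorted descending: 110, 107, 107, 105, 102, 101, 99, 97, 91, 91, 86.
Put 110 GB in disk 1; 146 GB remain.
Put 107 GB in disk 1; 39 GB remain.
Put 107 GB in disk 2; 149 GB remain.
Put 105 GB in disk 2; 44 GB remain.
Put 102 GB in disk 3; 154 GB remain.
Put 101 GB in disk 3; 53 GB remain.
Put 99 GB in disk 4; 157 GB remain.
Put 97 GB in disk 4; 60 GB remain.
Put 91 GB in disk 5; 165 GB remain.
Put 91 GB in disk 5; 74 GB remain.
Put 86 GB in disk 6; 170 GB remain.

6 disks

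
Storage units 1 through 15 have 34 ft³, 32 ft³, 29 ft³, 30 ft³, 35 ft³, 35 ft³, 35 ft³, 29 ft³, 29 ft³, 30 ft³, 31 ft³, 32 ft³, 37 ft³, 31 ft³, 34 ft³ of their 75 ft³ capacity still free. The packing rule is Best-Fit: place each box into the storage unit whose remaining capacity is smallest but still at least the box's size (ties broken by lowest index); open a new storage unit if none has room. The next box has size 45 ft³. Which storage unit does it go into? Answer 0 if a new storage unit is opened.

No storage unit has ≥ 45 ft³ free, so a new storage unit is opened.

0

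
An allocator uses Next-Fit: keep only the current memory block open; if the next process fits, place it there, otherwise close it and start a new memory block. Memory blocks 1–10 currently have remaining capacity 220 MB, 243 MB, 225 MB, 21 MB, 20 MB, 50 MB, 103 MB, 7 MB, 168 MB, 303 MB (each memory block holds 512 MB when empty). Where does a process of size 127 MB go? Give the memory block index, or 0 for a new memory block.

Next-Fit only looks at memory block 10, which has 303 MB free.
127 MB fits there.

10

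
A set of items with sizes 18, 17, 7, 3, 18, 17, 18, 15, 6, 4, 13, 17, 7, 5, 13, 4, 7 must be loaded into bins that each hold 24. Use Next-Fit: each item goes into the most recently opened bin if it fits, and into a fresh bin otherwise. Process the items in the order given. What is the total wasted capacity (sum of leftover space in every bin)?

bin 1: place 18, 6 left
bin 2: place 17, 7 left
bin 2: place 7, 0 left
bin 3: place 3, 21 left
bin 3: place 18, 3 left
bin 4: place 17, 7 left
bin 5: place 18, 6 left
bin 6: place 15, 9 left
bin 6: place 6, 3 left
bin 7: place 4, 20 left
bin 7: place 13, 7 left
bin 8: place 17, 7 left
bin 8: place 7, 0 left
bin 9: place 5, 19 left
bin 9: place 13, 6 left
bin 9: place 4, 2 left
bin 10: place 7, 17 left
10 bins × 24 = 240; used 189; unused 51.

51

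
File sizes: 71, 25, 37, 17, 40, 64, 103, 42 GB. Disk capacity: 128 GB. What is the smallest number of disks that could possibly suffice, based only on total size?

4 disks

Total size = 71 + 25 + 37 + 17 + 40 + 64 + 103 + 42 = 399 GB.
⌈399 / 128⌉ = 4.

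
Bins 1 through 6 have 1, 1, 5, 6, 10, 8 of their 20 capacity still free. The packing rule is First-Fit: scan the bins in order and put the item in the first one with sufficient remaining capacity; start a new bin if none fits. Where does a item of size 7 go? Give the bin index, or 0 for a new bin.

Bins with room: bin 5 (10), bin 6 (8).
The first with room is bin 5.

5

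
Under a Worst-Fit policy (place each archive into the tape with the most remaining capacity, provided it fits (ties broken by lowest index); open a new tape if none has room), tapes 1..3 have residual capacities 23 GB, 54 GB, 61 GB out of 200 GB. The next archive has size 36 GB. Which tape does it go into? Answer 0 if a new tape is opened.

3

Tapes with room: tape 2 (54 GB), tape 3 (61 GB).
Most room is tape 3 with 61 GB free.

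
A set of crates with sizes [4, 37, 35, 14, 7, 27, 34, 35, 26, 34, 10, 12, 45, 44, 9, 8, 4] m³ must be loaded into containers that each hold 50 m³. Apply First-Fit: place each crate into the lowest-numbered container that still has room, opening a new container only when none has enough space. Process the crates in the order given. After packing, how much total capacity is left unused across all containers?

65

container 1: place 4 m³, 46 m³ left
container 1: place 37 m³, 9 m³ left
container 2: place 35 m³, 15 m³ left
container 2: place 14 m³, 1 m³ left
container 1: place 7 m³, 2 m³ left
container 3: place 27 m³, 23 m³ left
container 4: place 34 m³, 16 m³ left
container 5: place 35 m³, 15 m³ left
container 6: place 26 m³, 24 m³ left
container 7: place 34 m³, 16 m³ left
container 3: place 10 m³, 13 m³ left
container 3: place 12 m³, 1 m³ left
container 8: place 45 m³, 5 m³ left
container 9: place 44 m³, 6 m³ left
container 4: place 9 m³, 7 m³ left
container 5: place 8 m³, 7 m³ left
container 4: place 4 m³, 3 m³ left
9 containers × 50 m³ = 450 m³; used 385 m³; unused 65 m³.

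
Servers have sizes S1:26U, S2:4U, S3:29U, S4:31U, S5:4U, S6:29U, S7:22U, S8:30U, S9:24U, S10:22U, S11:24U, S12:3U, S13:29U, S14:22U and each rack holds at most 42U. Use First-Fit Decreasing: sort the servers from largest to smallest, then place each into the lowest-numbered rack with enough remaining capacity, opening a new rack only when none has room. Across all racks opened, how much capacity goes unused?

Sorted descending: 31, 30, 29, 29, 29, 26, 24, 24, 22, 22, 22, 4, 4, 3.
rack 1: place 31U, 11U left
rack 2: place 30U, 12U left
rack 3: place 29U, 13U left
rack 4: place 29U, 13U left
rack 5: place 29U, 13U left
rack 6: place 26U, 16U left
rack 7: place 24U, 18U left
rack 8: place 24U, 18U left
rack 9: place 22U, 20U left
rack 10: place 22U, 20U left
rack 11: place 22U, 20U left
rack 1: place 4U, 7U left
rack 1: place 4U, 3U left
rack 1: place 3U, 0U left
11 racks × 42U = 462U; used 299U; unused 163U.

163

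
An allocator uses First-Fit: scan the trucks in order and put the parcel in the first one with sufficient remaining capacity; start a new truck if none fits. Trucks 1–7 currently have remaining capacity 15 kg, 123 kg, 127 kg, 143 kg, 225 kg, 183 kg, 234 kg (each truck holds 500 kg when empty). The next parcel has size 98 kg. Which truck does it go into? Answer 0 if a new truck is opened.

2

Trucks with room: truck 2 (123 kg), truck 3 (127 kg), truck 4 (143 kg), truck 5 (225 kg), truck 6 (183 kg), truck 7 (234 kg).
The first with room is truck 2.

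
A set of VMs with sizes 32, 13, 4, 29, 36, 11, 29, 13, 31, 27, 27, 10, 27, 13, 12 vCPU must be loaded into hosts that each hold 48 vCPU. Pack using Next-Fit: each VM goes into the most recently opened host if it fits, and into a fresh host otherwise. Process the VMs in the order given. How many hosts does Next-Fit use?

32 vCPU → host 1 (remaining 16 vCPU)
13 vCPU → host 1 (remaining 3 vCPU)
4 vCPU → host 2 (remaining 44 vCPU)
29 vCPU → host 2 (remaining 15 vCPU)
36 vCPU → host 3 (remaining 12 vCPU)
11 vCPU → host 3 (remaining 1 vCPU)
29 vCPU → host 4 (remaining 19 vCPU)
13 vCPU → host 4 (remaining 6 vCPU)
31 vCPU → host 5 (remaining 17 vCPU)
27 vCPU → host 6 (remaining 21 vCPU)
27 vCPU → host 7 (remaining 21 vCPU)
10 vCPU → host 7 (remaining 11 vCPU)
27 vCPU → host 8 (remaining 21 vCPU)
13 vCPU → host 8 (remaining 8 vCPU)
12 vCPU → host 9 (remaining 36 vCPU)

9 hosts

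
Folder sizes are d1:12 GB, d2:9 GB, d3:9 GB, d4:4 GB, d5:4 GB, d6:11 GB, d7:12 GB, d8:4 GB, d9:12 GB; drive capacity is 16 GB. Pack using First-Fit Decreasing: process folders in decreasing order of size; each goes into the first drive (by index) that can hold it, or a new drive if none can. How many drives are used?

Sorted descending: 12, 12, 12, 11, 9, 9, 4, 4, 4.
Put 12 GB in drive 1; 4 GB remain.
Put 12 GB in drive 2; 4 GB remain.
Put 12 GB in drive 3; 4 GB remain.
Put 11 GB in drive 4; 5 GB remain.
Put 9 GB in drive 5; 7 GB remain.
Put 9 GB in drive 6; 7 GB remain.
Put 4 GB in drive 1; 0 GB remain.
Put 4 GB in drive 2; 0 GB remain.
Put 4 GB in drive 3; 0 GB remain.
Final drives: [12,4] [12,4] [12,4] [11] [9] [9].

6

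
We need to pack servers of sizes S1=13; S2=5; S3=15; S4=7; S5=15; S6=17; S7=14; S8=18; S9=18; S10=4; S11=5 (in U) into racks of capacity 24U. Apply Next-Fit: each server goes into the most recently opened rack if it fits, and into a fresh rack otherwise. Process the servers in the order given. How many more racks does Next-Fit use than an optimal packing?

1

Next-Fit: [13,5] [15,7] [15] [17] [14] [18] [18,4] [5] → 8 racks.
7 servers exceed 12U (half the capacity), and no two of those can share a rack, so at least 7 racks are needed.
An optimal packing achieves that bound: [18,5] [18,5] [17,7] [15,4] [15] [14] [13] → 7 racks.
Excess: 8 − 7 = 1.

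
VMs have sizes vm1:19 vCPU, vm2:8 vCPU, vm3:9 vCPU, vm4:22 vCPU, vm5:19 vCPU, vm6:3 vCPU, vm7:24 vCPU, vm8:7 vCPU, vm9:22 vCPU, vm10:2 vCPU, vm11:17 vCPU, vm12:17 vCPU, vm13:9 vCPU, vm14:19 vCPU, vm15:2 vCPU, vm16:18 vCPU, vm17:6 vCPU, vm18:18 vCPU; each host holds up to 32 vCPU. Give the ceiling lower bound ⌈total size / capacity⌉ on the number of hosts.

Total size = 19 + 8 + 9 + 22 + 19 + 3 + 24 + 7 + 22 + 2 + 17 + 17 + 9 + 19 + 2 + 18 + 6 + 18 = 241 vCPU.
⌈241 / 32⌉ = 8.

8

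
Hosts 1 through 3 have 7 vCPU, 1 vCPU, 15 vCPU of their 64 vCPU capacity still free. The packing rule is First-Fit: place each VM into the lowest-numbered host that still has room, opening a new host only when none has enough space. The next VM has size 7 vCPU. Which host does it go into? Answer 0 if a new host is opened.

1

Hosts with room: host 1 (7 vCPU), host 3 (15 vCPU).
The first with room is host 1.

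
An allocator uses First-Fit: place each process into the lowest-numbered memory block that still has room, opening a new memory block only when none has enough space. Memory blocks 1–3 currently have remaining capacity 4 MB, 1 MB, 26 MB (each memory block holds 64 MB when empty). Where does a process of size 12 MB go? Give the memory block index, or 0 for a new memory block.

3

Memory blocks with room: memory block 3 (26 MB).
The first with room is memory block 3.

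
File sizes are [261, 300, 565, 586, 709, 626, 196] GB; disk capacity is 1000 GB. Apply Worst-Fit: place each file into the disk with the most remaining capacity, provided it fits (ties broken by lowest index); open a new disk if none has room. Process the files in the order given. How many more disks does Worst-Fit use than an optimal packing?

1

Worst-Fit: [261,300,196] [565] [586] [709] [626] → 5 disks.
Total size 3243 GB; any packing needs at least ⌈3243/1000⌉ = 4 disks.
An optimal packing achieves that bound: [709,261] [626,300] [586,196] [565] → 4 disks.
Excess: 5 − 4 = 1.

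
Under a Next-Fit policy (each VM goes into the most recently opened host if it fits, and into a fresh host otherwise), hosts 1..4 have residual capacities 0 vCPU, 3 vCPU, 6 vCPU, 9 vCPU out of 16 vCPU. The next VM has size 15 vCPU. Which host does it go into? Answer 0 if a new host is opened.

Next-Fit only looks at host 4, which has 9 vCPU free.
15 vCPU does not fit, so a new host is opened.

0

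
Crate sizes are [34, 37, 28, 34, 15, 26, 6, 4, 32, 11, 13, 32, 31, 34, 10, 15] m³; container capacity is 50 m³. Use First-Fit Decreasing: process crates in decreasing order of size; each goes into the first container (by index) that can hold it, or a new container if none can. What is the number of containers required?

Sorted descending: 37, 34, 34, 34, 32, 32, 31, 28, 26, 15, 15, 13, 11, 10, 6, 4.
37 m³ → container 1 (remaining 13 m³)
34 m³ → container 2 (remaining 16 m³)
34 m³ → container 3 (remaining 16 m³)
34 m³ → container 4 (remaining 16 m³)
32 m³ → container 5 (remaining 18 m³)
32 m³ → container 6 (remaining 18 m³)
31 m³ → container 7 (remaining 19 m³)
28 m³ → container 8 (remaining 22 m³)
26 m³ → container 9 (remaining 24 m³)
15 m³ → container 2 (remaining 1 m³)
15 m³ → container 3 (remaining 1 m³)
13 m³ → container 1 (remaining 0 m³)
11 m³ → container 4 (remaining 5 m³)
10 m³ → container 5 (remaining 8 m³)
6 m³ → container 5 (remaining 2 m³)
4 m³ → container 4 (remaining 1 m³)

9 containers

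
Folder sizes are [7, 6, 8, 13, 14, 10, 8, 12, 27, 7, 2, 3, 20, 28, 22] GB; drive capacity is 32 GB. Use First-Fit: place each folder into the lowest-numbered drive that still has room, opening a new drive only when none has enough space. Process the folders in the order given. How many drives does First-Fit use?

drive 1: place 7 GB, 25 GB left
drive 1: place 6 GB, 19 GB left
drive 1: place 8 GB, 11 GB left
drive 2: place 13 GB, 19 GB left
drive 2: place 14 GB, 5 GB left
drive 1: place 10 GB, 1 GB left
drive 3: place 8 GB, 24 GB left
drive 3: place 12 GB, 12 GB left
drive 4: place 27 GB, 5 GB left
drive 3: place 7 GB, 5 GB left
drive 2: place 2 GB, 3 GB left
drive 2: place 3 GB, 0 GB left
drive 5: place 20 GB, 12 GB left
drive 6: place 28 GB, 4 GB left
drive 7: place 22 GB, 10 GB left
Final drives: [7,6,8,10] [13,14,2,3] [8,12,7] [27] [20] [28] [22].

7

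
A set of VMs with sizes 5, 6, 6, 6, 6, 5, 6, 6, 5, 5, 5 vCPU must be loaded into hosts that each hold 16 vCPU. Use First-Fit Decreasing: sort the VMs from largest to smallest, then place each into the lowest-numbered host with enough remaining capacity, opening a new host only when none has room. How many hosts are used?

5 hosts

Sorted descending: 6, 6, 6, 6, 6, 6, 5, 5, 5, 5, 5.
6 vCPU → host 1 (remaining 10 vCPU)
6 vCPU → host 1 (remaining 4 vCPU)
6 vCPU → host 2 (remaining 10 vCPU)
6 vCPU → host 2 (remaining 4 vCPU)
6 vCPU → host 3 (remaining 10 vCPU)
6 vCPU → host 3 (remaining 4 vCPU)
5 vCPU → host 4 (remaining 11 vCPU)
5 vCPU → host 4 (remaining 6 vCPU)
5 vCPU → host 4 (remaining 1 vCPU)
5 vCPU → host 5 (remaining 11 vCPU)
5 vCPU → host 5 (remaining 6 vCPU)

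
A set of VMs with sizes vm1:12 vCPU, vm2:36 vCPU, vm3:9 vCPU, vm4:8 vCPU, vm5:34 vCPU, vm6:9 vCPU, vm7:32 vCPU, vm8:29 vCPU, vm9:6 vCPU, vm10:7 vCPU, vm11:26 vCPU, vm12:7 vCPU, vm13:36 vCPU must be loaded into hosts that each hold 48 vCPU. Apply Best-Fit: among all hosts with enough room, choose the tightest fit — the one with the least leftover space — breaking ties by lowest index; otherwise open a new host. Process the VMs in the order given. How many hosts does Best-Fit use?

host 1: place vm1 (12 vCPU), 36 vCPU left
host 1: place vm2 (36 vCPU), 0 vCPU left
host 2: place vm3 (9 vCPU), 39 vCPU left
host 2: place vm4 (8 vCPU), 31 vCPU left
host 3: place vm5 (34 vCPU), 14 vCPU left
host 3: place vm6 (9 vCPU), 5 vCPU left
host 4: place vm7 (32 vCPU), 16 vCPU left
host 2: place vm8 (29 vCPU), 2 vCPU left
host 4: place vm9 (6 vCPU), 10 vCPU left
host 4: place vm10 (7 vCPU), 3 vCPU left
host 5: place vm11 (26 vCPU), 22 vCPU left
host 5: place vm12 (7 vCPU), 15 vCPU left
host 6: place vm13 (36 vCPU), 12 vCPU left
Final hosts: [12,36] [9,8,29] [34,9] [32,6,7] [26,7] [36].

6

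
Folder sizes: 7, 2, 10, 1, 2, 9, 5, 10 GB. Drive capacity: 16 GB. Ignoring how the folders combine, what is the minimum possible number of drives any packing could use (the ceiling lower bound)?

Total size = 7 + 2 + 10 + 1 + 2 + 9 + 5 + 10 = 46 GB.
⌈46 / 16⌉ = 3.

3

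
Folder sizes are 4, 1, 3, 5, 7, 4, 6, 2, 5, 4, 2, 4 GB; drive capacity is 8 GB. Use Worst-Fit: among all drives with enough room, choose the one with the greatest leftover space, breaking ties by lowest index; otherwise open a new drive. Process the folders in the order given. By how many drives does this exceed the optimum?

Worst-Fit: [4,1,3] [5] [7] [4,2] [6] [5] [4,2] [4] → 8 drives.
Total size 47 GB; any packing needs at least ⌈47/8⌉ = 6 drives.
An optimal packing achieves that bound: [7,1] [6,2] [5,3] [5,2] [4,4] [4,4] → 6 drives.
Excess: 8 − 6 = 2.

2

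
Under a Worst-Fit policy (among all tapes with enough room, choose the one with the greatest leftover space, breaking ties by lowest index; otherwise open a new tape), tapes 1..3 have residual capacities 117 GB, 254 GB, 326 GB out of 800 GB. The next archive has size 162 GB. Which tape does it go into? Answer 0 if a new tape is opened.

Tapes with room: tape 2 (254 GB), tape 3 (326 GB).
Most room is tape 3 with 326 GB free.

3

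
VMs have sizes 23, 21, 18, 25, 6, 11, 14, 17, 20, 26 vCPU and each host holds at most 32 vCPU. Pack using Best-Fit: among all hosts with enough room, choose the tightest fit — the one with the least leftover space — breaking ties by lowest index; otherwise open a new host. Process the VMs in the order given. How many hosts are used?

7

host 1: place 23 vCPU, 9 vCPU left
host 2: place 21 vCPU, 11 vCPU left
host 3: place 18 vCPU, 14 vCPU left
host 4: place 25 vCPU, 7 vCPU left
host 4: place 6 vCPU, 1 vCPU left
host 2: place 11 vCPU, 0 vCPU left
host 3: place 14 vCPU, 0 vCPU left
host 5: place 17 vCPU, 15 vCPU left
host 6: place 20 vCPU, 12 vCPU left
host 7: place 26 vCPU, 6 vCPU left
Final hosts: [23] [21,11] [18,14] [25,6] [17] [20] [26].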